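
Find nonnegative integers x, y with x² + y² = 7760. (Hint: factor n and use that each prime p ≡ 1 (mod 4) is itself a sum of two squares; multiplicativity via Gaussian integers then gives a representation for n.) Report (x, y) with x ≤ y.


Step 1: Factor n = 7760 = 2^4 · 5 · 97.
Step 2: Check the mod-4 condition on each prime factor: 2 = 2 (special); 5 ≡ 1 (mod 4), exponent 1; 97 ≡ 1 (mod 4), exponent 1.
All primes ≡ 3 (mod 4) appear to even exponent (or don't appear), so by the two-squares theorem n IS expressible as a sum of two squares.
Step 3: Build a representation. Group n = k² · m with k = 4 and m = 5 · 97 = 485 (a product of primes ≡ 1 (mod 4)); a representation of m scales to one of n via (k·x)² + (k·y)² = k²(x² + y²). Each prime p ≡ 1 (mod 4) is itself a sum of two squares; find a² by testing p − a² for a perfect square:
  5: 5 − 1² = 4 = 2² ⇒ 5 = 1² + 2².
  97: 97 − 1² = 96, 97 − 2² = 93, 97 − 3² = 88, 97 − 4² = 81 = 9² ⇒ 97 = 4² + 9².
  Combine using the Brahmagupta–Fibonacci identity (a² + b²)(c² + d²) = (ac − bd)² + (ad + bc)² = (ac + bd)² + (ad − bc)²:
  5 · 97 = 485: from (1² + 2²)(4² + 9²), take (1·4 − 2·9, 1·9 + 2·4) = (4 − 18, 9 + 8) = (-14, 17); dropping signs (only squares matter) gives (14, 17); check 14² + 17² = 196 + 289 = 485 ✓.
  Scale by k = 4: (4·14, 4·17) = (56, 68).
Step 4: Order so x ≤ y and verify: 56² + 68² = 3136 + 4624 = 7760 = n. ✓

n = 7760 = 56² + 68² (one valid representation with x ≤ y).


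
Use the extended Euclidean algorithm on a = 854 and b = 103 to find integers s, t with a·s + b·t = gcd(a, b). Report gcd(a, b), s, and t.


Euclidean algorithm on (854, 103) — divide until remainder is 0:
  854 = 8 · 103 + 30
  103 = 3 · 30 + 13
  30 = 2 · 13 + 4
  13 = 3 · 4 + 1
  4 = 4 · 1 + 0
gcd(854, 103) = 1.
Track Bezout coefficients alongside the remainders: start with r₀ = 854 = a·1 + b·0 (s = 1, t = 0) and r₁ = 103 = a·0 + b·1 (s = 0, t = 1); each new remainder r_{k+1} = r_{k-1} − q_k·r_k inherits s_{k+1} = s_{k-1} − q_k·s_k, t_{k+1} = t_{k-1} − q_k·t_k, so r_k = a·s_k + b·t_k at every step:
  q = 8: r = 30, s = 1 − 8·0 = 1, t = 0 − 8·1 = -8  (check: 854·1 + 103·(-8) = 30)
  q = 3: r = 13, s = 0 − 3·1 = -3, t = 1 − 3·(-8) = 25  (check: 854·(-3) + 103·25 = 13)
  q = 2: r = 4, s = 1 − 2·(-3) = 7, t = -8 − 2·25 = -58  (check: 854·7 + 103·(-58) = 4)
  q = 3: r = 1, s = -3 − 3·7 = -24, t = 25 − 3·(-58) = 199  (check: 854·(-24) + 103·199 = 1)
The row with r = 1 (the gcd) gives the Bezout coefficients s = -24, t = 199.
Result: 854 · (-24) + 103 · (199) = 1.

gcd(854, 103) = 1; s = -24, t = 199 (check: 854·(-24) + 103·199 = 1).


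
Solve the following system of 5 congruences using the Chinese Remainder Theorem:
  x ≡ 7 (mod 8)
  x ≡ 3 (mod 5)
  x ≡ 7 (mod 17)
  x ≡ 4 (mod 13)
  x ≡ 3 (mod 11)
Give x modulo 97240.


Product of moduli M = 8 · 5 · 17 · 13 · 11 = 97240.
Merge one congruence at a time:
  Start: x ≡ 7 (mod 8).
  Combine with x ≡ 3 (mod 5); new modulus lcm = 40.
    Write x = 7 + 8·t and substitute into x ≡ 3 (mod 5): 8·t ≡ 3 − 7 = -4 (mod 5).
    Reduce coefficients mod 5: 3·t ≡ 1 (mod 5).
    The inverse of 3 mod 5 is 2 (since 3·2 = 6 = 1·5 + 1), so t ≡ 2·1 = 2 ≡ 2 (mod 5).
    Then x = 7 + 8·2 = 23, valid modulo lcm(8, 5) = 40: x ≡ 23 (mod 40).
  Combine with x ≡ 7 (mod 17); new modulus lcm = 680.
    Write x = 23 + 40·t and substitute into x ≡ 7 (mod 17): 40·t ≡ 7 − 23 = -16 (mod 17).
    Reduce coefficients mod 17: 6·t ≡ 1 (mod 17).
    The inverse of 6 mod 17 is 3 (since 6·3 = 18 = 1·17 + 1), so t ≡ 3·1 = 3 ≡ 3 (mod 17).
    Then x = 23 + 40·3 = 143, valid modulo lcm(40, 17) = 680: x ≡ 143 (mod 680).
  Combine with x ≡ 4 (mod 13); new modulus lcm = 8840.
    Write x = 143 + 680·t and substitute into x ≡ 4 (mod 13): 680·t ≡ 4 − 143 = -139 (mod 13).
    Reduce coefficients mod 13: 4·t ≡ 4 (mod 13).
    The inverse of 4 mod 13 is 10 (since 4·10 = 40 = 3·13 + 1), so t ≡ 10·4 = 40 ≡ 1 (mod 13).
    Then x = 143 + 680·1 = 823, valid modulo lcm(680, 13) = 8840: x ≡ 823 (mod 8840).
  Combine with x ≡ 3 (mod 11); new modulus lcm = 97240.
    Write x = 823 + 8840·t and substitute into x ≡ 3 (mod 11): 8840·t ≡ 3 − 823 = -820 (mod 11).
    Reduce coefficients mod 11: 7·t ≡ 5 (mod 11).
    The inverse of 7 mod 11 is 8 (since 7·8 = 56 = 5·11 + 1), so t ≡ 8·5 = 40 ≡ 7 (mod 11).
    Then x = 823 + 8840·7 = 62703, valid modulo lcm(8840, 11) = 97240: x ≡ 62703 (mod 97240).
Verify against each original: 62703 mod 8 = 7, 62703 mod 5 = 3, 62703 mod 17 = 7, 62703 mod 13 = 4, 62703 mod 11 = 3.

x ≡ 62703 (mod 97240).


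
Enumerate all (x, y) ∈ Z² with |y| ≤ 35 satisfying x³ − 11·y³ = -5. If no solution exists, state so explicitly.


The equation is x³ - 11y³ = -5. For fixed y, x³ = 11·y³ − 5, so a solution requires the RHS to be a perfect cube.
Strategy: iterate y from -35 to 35, compute RHS = 11·y³ − 5, and check whether it is a (positive or negative) perfect cube.
Check small values of y:
  y = 0: RHS = -5 is not a perfect cube.
  y = 1: RHS = 6 is not a perfect cube.
  y = -1: RHS = -16 is not a perfect cube.
  y = 2: RHS = 83 is not a perfect cube.
  y = -2: RHS = -93 is not a perfect cube.
  y = 3: RHS = 292 is not a perfect cube.
  y = -3: RHS = -302 is not a perfect cube.
Continuing the search up to |y| = 35 finds no solutions either.
No (x, y) in the scanned range satisfies the equation.

No integer solutions with |y| ≤ 35.


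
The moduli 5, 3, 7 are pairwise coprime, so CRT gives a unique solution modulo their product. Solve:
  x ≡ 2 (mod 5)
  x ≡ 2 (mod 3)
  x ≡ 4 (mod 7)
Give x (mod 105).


Moduli 5, 3, 7 are pairwise coprime; by CRT there is a unique solution modulo M = 5 · 3 · 7 = 105.
Solve pairwise, accumulating the modulus:
  Start with x ≡ 2 (mod 5).
  Combine with x ≡ 2 (mod 3): since gcd(5, 3) = 1, we get a unique residue mod 15.
    Write x = 2 + 5·t and substitute into x ≡ 2 (mod 3): 5·t ≡ 2 − 2 = 0 (mod 3).
    Reduce coefficients mod 3: 2·t ≡ 0 (mod 3).
    The inverse of 2 mod 3 is 2 (since 2·2 = 4 = 1·3 + 1), so t ≡ 2·0 = 0 ≡ 0 (mod 3).
    Then x = 2 + 5·0 = 2, valid modulo lcm(5, 3) = 15: x ≡ 2 (mod 15).
  Combine with x ≡ 4 (mod 7): since gcd(15, 7) = 1, we get a unique residue mod 105.
    Write x = 2 + 15·t and substitute into x ≡ 4 (mod 7): 15·t ≡ 4 − 2 = 2 (mod 7).
    Reduce coefficients mod 7: 1·t ≡ 2 (mod 7).
    So t ≡ 2 (mod 7).
    Then x = 2 + 15·2 = 32, valid modulo lcm(15, 7) = 105: x ≡ 32 (mod 105).
Verify: 32 mod 5 = 2 ✓, 32 mod 3 = 2 ✓, 32 mod 7 = 4 ✓.

x ≡ 32 (mod 105).


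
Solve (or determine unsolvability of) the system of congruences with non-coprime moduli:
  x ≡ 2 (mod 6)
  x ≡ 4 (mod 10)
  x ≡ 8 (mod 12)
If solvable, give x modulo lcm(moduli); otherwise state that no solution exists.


Moduli 6, 10, 12 are not pairwise coprime, so CRT works modulo lcm(m_i) when all pairwise compatibility conditions hold.
Pairwise compatibility: gcd(m_i, m_j) must divide a_i - a_j for every pair.
Merge one congruence at a time:
  Start: x ≡ 2 (mod 6).
  Combine with x ≡ 4 (mod 10): gcd(6, 10) = 2; 4 - 2 = 2, which IS divisible by 2, so compatible.
    Write x = 2 + 6·t and substitute into x ≡ 4 (mod 10): 6·t ≡ 4 − 2 = 2 (mod 10).
    Divide the congruence (and modulus) by g = 2: 3·t ≡ 1 (mod 5).
    The inverse of 3 mod 5 is 2 (since 3·2 = 6 = 1·5 + 1), so t ≡ 2·1 = 2 ≡ 2 (mod 5).
    Then x = 2 + 6·2 = 14, valid modulo lcm(6, 10) = 30: x ≡ 14 (mod 30).
  Combine with x ≡ 8 (mod 12): gcd(30, 12) = 6; 8 - 14 = -6, which IS divisible by 6, so compatible.
    Write x = 14 + 30·t and substitute into x ≡ 8 (mod 12): 30·t ≡ 8 − 14 = -6 (mod 12).
    Divide the congruence (and modulus) by g = 6: 5·t ≡ -1 (mod 2).
    Reduce coefficients mod 2: 1·t ≡ 1 (mod 2).
    So t ≡ 1 (mod 2).
    Then x = 14 + 30·1 = 44, valid modulo lcm(30, 12) = 60: x ≡ 44 (mod 60).
Verify: 44 mod 6 = 2, 44 mod 10 = 4, 44 mod 12 = 8.

x ≡ 44 (mod 60).


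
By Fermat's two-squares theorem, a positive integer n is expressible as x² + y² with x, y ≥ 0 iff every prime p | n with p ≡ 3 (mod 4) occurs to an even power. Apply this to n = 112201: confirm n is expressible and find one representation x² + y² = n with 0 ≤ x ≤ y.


Step 1: Factor n = 112201 = 29 · 53 · 73.
Step 2: Check the mod-4 condition on each prime factor: 29 ≡ 1 (mod 4), exponent 1; 53 ≡ 1 (mod 4), exponent 1; 73 ≡ 1 (mod 4), exponent 1.
All primes ≡ 3 (mod 4) appear to even exponent (or don't appear), so by the two-squares theorem n IS expressible as a sum of two squares.
Step 3: Build a representation. Here n = 29 · 53 · 73 is a product of primes ≡ 1 (mod 4). Each prime p ≡ 1 (mod 4) is itself a sum of two squares; find a² by testing p − a² for a perfect square:
  29: 29 − 1² = 28, 29 − 2² = 25 = 5² ⇒ 29 = 2² + 5².
  53: 53 − 1² = 52, 53 − 2² = 49 = 7² ⇒ 53 = 2² + 7².
  73: 73 − 1² = 72, 73 − 2² = 69, 73 − 3² = 64 = 8² ⇒ 73 = 3² + 8².
  Combine using the Brahmagupta–Fibonacci identity (a² + b²)(c² + d²) = (ac − bd)² + (ad + bc)² = (ac + bd)² + (ad − bc)²:
  29 · 53 = 1537: from (2² + 5²)(2² + 7²), take (2·2 − 5·7, 2·7 + 5·2) = (4 − 35, 14 + 10) = (-31, 24); dropping signs (only squares matter) gives (31, 24); check 31² + 24² = 961 + 576 = 1537 ✓.
  1537 · 73 = 112201: from (31² + 24²)(3² + 8²), take (31·3 − 24·8, 31·8 + 24·3) = (93 − 192, 248 + 72) = (-99, 320); dropping signs (only squares matter) gives (99, 320); check 99² + 320² = 9801 + 102400 = 112201 ✓.
Step 4: Order so x ≤ y and verify: 99² + 320² = 9801 + 102400 = 112201 = n. ✓

n = 112201 = 99² + 320² (one valid representation with x ≤ y).


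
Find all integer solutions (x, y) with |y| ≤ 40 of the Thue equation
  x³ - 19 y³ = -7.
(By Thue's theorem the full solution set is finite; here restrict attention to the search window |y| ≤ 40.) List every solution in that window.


The equation is x³ - 19y³ = -7. For fixed y, x³ = 19·y³ − 7, so a solution requires the RHS to be a perfect cube.
Strategy: iterate y from -40 to 40, compute RHS = 19·y³ − 7, and check whether it is a (positive or negative) perfect cube.
Check small values of y:
  y = 0: RHS = -7 is not a perfect cube.
  y = 1: RHS = 12 is not a perfect cube.
  y = -1: RHS = -26 is not a perfect cube.
  y = 2: RHS = 145 is not a perfect cube.
  y = -2: RHS = -159 is not a perfect cube.
  y = 3: RHS = 506 is not a perfect cube.
  y = -3: RHS = -520 is not a perfect cube.
Continuing the search up to |y| = 40 finds no solutions either.
No (x, y) in the scanned range satisfies the equation.

No integer solutions with |y| ≤ 40.


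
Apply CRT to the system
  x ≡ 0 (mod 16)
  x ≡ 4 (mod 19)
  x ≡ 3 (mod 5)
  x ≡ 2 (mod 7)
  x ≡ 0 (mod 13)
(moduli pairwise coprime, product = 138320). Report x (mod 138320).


Product of moduli M = 16 · 19 · 5 · 7 · 13 = 138320.
Merge one congruence at a time:
  Start: x ≡ 0 (mod 16).
  Combine with x ≡ 4 (mod 19); new modulus lcm = 304.
    Write x = 0 + 16·t and substitute into x ≡ 4 (mod 19): 16·t ≡ 4 − 0 = 4 (mod 19).
    The inverse of 16 mod 19 is 6 (since 16·6 = 96 = 5·19 + 1), so t ≡ 6·4 = 24 ≡ 5 (mod 19).
    Then x = 0 + 16·5 = 80, valid modulo lcm(16, 19) = 304: x ≡ 80 (mod 304).
  Combine with x ≡ 3 (mod 5); new modulus lcm = 1520.
    Write x = 80 + 304·t and substitute into x ≡ 3 (mod 5): 304·t ≡ 3 − 80 = -77 (mod 5).
    Reduce coefficients mod 5: 4·t ≡ 3 (mod 5).
    The inverse of 4 mod 5 is 4 (since 4·4 = 16 = 3·5 + 1), so t ≡ 4·3 = 12 ≡ 2 (mod 5).
    Then x = 80 + 304·2 = 688, valid modulo lcm(304, 5) = 1520: x ≡ 688 (mod 1520).
  Combine with x ≡ 2 (mod 7); new modulus lcm = 10640.
    Write x = 688 + 1520·t and substitute into x ≡ 2 (mod 7): 1520·t ≡ 2 − 688 = -686 (mod 7).
    Reduce coefficients mod 7: 1·t ≡ 0 (mod 7).
    So t ≡ 0 (mod 7).
    Then x = 688 + 1520·0 = 688, valid modulo lcm(1520, 7) = 10640: x ≡ 688 (mod 10640).
  Combine with x ≡ 0 (mod 13); new modulus lcm = 138320.
    Write x = 688 + 10640·t and substitute into x ≡ 0 (mod 13): 10640·t ≡ 0 − 688 = -688 (mod 13).
    Reduce coefficients mod 13: 6·t ≡ 1 (mod 13).
    The inverse of 6 mod 13 is 11 (since 6·11 = 66 = 5·13 + 1), so t ≡ 11·1 = 11 ≡ 11 (mod 13).
    Then x = 688 + 10640·11 = 117728, valid modulo lcm(10640, 13) = 138320: x ≡ 117728 (mod 138320).
Verify against each original: 117728 mod 16 = 0, 117728 mod 19 = 4, 117728 mod 5 = 3, 117728 mod 7 = 2, 117728 mod 13 = 0.

x ≡ 117728 (mod 138320).


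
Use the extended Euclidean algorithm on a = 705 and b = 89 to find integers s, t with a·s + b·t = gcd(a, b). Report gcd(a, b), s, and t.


Euclidean algorithm on (705, 89) — divide until remainder is 0:
  705 = 7 · 89 + 82
  89 = 1 · 82 + 7
  82 = 11 · 7 + 5
  7 = 1 · 5 + 2
  5 = 2 · 2 + 1
  2 = 2 · 1 + 0
gcd(705, 89) = 1.
Track Bezout coefficients alongside the remainders: start with r₀ = 705 = a·1 + b·0 (s = 1, t = 0) and r₁ = 89 = a·0 + b·1 (s = 0, t = 1); each new remainder r_{k+1} = r_{k-1} − q_k·r_k inherits s_{k+1} = s_{k-1} − q_k·s_k, t_{k+1} = t_{k-1} − q_k·t_k, so r_k = a·s_k + b·t_k at every step:
  q = 7: r = 82, s = 1 − 7·0 = 1, t = 0 − 7·1 = -7  (check: 705·1 + 89·(-7) = 82)
  q = 1: r = 7, s = 0 − 1·1 = -1, t = 1 − 1·(-7) = 8  (check: 705·(-1) + 89·8 = 7)
  q = 11: r = 5, s = 1 − 11·(-1) = 12, t = -7 − 11·8 = -95  (check: 705·12 + 89·(-95) = 5)
  q = 1: r = 2, s = -1 − 1·12 = -13, t = 8 − 1·(-95) = 103  (check: 705·(-13) + 89·103 = 2)
  q = 2: r = 1, s = 12 − 2·(-13) = 38, t = -95 − 2·103 = -301  (check: 705·38 + 89·(-301) = 1)
The row with r = 1 (the gcd) gives the Bezout coefficients s = 38, t = -301.
Result: 705 · (38) + 89 · (-301) = 1.

gcd(705, 89) = 1; s = 38, t = -301 (check: 705·38 + 89·(-301) = 1).


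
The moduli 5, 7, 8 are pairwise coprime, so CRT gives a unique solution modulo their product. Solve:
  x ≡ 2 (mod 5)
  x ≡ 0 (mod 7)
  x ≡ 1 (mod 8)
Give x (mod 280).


Moduli 5, 7, 8 are pairwise coprime; by CRT there is a unique solution modulo M = 5 · 7 · 8 = 280.
Solve pairwise, accumulating the modulus:
  Start with x ≡ 2 (mod 5).
  Combine with x ≡ 0 (mod 7): since gcd(5, 7) = 1, we get a unique residue mod 35.
    Write x = 2 + 5·t and substitute into x ≡ 0 (mod 7): 5·t ≡ 0 − 2 = -2 (mod 7).
    Reduce coefficients mod 7: 5·t ≡ 5 (mod 7).
    The inverse of 5 mod 7 is 3 (since 5·3 = 15 = 2·7 + 1), so t ≡ 3·5 = 15 ≡ 1 (mod 7).
    Then x = 2 + 5·1 = 7, valid modulo lcm(5, 7) = 35: x ≡ 7 (mod 35).
  Combine with x ≡ 1 (mod 8): since gcd(35, 8) = 1, we get a unique residue mod 280.
    Write x = 7 + 35·t and substitute into x ≡ 1 (mod 8): 35·t ≡ 1 − 7 = -6 (mod 8).
    Reduce coefficients mod 8: 3·t ≡ 2 (mod 8).
    The inverse of 3 mod 8 is 3 (since 3·3 = 9 = 1·8 + 1), so t ≡ 3·2 = 6 ≡ 6 (mod 8).
    Then x = 7 + 35·6 = 217, valid modulo lcm(35, 8) = 280: x ≡ 217 (mod 280).
Verify: 217 mod 5 = 2 ✓, 217 mod 7 = 0 ✓, 217 mod 8 = 1 ✓.

x ≡ 217 (mod 280).


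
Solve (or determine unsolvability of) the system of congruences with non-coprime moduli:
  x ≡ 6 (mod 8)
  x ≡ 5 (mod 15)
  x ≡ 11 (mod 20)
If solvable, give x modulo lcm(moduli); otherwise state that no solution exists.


Moduli 8, 15, 20 are not pairwise coprime, so CRT works modulo lcm(m_i) when all pairwise compatibility conditions hold.
Pairwise compatibility: gcd(m_i, m_j) must divide a_i - a_j for every pair.
Merge one congruence at a time:
  Start: x ≡ 6 (mod 8).
  Combine with x ≡ 5 (mod 15): gcd(8, 15) = 1; 5 - 6 = -1, which IS divisible by 1, so compatible.
    Write x = 6 + 8·t and substitute into x ≡ 5 (mod 15): 8·t ≡ 5 − 6 = -1 (mod 15).
    Reduce coefficients mod 15: 8·t ≡ 14 (mod 15).
    The inverse of 8 mod 15 is 2 (since 8·2 = 16 = 1·15 + 1), so t ≡ 2·14 = 28 ≡ 13 (mod 15).
    Then x = 6 + 8·13 = 110, valid modulo lcm(8, 15) = 120: x ≡ 110 (mod 120).
  Combine with x ≡ 11 (mod 20): gcd(120, 20) = 20, and 11 - 110 = -99 is NOT divisible by 20.
    ⇒ system is inconsistent (no integer solution).

No solution (the system is inconsistent).


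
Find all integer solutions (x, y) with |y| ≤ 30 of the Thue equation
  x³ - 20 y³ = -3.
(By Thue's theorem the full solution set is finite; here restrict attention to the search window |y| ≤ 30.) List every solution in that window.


The equation is x³ - 20y³ = -3. For fixed y, x³ = 20·y³ − 3, so a solution requires the RHS to be a perfect cube.
Strategy: iterate y from -30 to 30, compute RHS = 20·y³ − 3, and check whether it is a (positive or negative) perfect cube.
Check small values of y:
  y = 0: RHS = -3 is not a perfect cube.
  y = 1: RHS = 17 is not a perfect cube.
  y = -1: RHS = -23 is not a perfect cube.
  y = 2: RHS = 157 is not a perfect cube.
  y = -2: RHS = -163 is not a perfect cube.
  y = 3: RHS = 537 is not a perfect cube.
  y = -3: RHS = -543 is not a perfect cube.
Continuing the search up to |y| = 30 finds no solutions either.
No (x, y) in the scanned range satisfies the equation.

No integer solutions with |y| ≤ 30.


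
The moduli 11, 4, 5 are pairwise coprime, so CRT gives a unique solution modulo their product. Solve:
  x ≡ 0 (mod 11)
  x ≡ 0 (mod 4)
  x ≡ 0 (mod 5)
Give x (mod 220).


Moduli 11, 4, 5 are pairwise coprime; by CRT there is a unique solution modulo M = 11 · 4 · 5 = 220.
Solve pairwise, accumulating the modulus:
  Start with x ≡ 0 (mod 11).
  Combine with x ≡ 0 (mod 4): since gcd(11, 4) = 1, we get a unique residue mod 44.
    Write x = 0 + 11·t and substitute into x ≡ 0 (mod 4): 11·t ≡ 0 − 0 = 0 (mod 4).
    Reduce coefficients mod 4: 3·t ≡ 0 (mod 4).
    The inverse of 3 mod 4 is 3 (since 3·3 = 9 = 2·4 + 1), so t ≡ 3·0 = 0 ≡ 0 (mod 4).
    Then x = 0 + 11·0 = 0, valid modulo lcm(11, 4) = 44: x ≡ 0 (mod 44).
  Combine with x ≡ 0 (mod 5): since gcd(44, 5) = 1, we get a unique residue mod 220.
    Write x = 0 + 44·t and substitute into x ≡ 0 (mod 5): 44·t ≡ 0 − 0 = 0 (mod 5).
    Reduce coefficients mod 5: 4·t ≡ 0 (mod 5).
    The inverse of 4 mod 5 is 4 (since 4·4 = 16 = 3·5 + 1), so t ≡ 4·0 = 0 ≡ 0 (mod 5).
    Then x = 0 + 44·0 = 0, valid modulo lcm(44, 5) = 220: x ≡ 0 (mod 220).
Verify: 0 mod 11 = 0 ✓, 0 mod 4 = 0 ✓, 0 mod 5 = 0 ✓.

x ≡ 0 (mod 220).


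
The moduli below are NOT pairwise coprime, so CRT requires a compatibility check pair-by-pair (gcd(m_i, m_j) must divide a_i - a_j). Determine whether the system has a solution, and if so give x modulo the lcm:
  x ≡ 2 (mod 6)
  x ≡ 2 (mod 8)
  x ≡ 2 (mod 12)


Moduli 6, 8, 12 are not pairwise coprime, so CRT works modulo lcm(m_i) when all pairwise compatibility conditions hold.
Pairwise compatibility: gcd(m_i, m_j) must divide a_i - a_j for every pair.
Merge one congruence at a time:
  Start: x ≡ 2 (mod 6).
  Combine with x ≡ 2 (mod 8): gcd(6, 8) = 2; 2 - 2 = 0, which IS divisible by 2, so compatible.
    Write x = 2 + 6·t and substitute into x ≡ 2 (mod 8): 6·t ≡ 2 − 2 = 0 (mod 8).
    Divide the congruence (and modulus) by g = 2: 3·t ≡ 0 (mod 4).
    The inverse of 3 mod 4 is 3 (since 3·3 = 9 = 2·4 + 1), so t ≡ 3·0 = 0 ≡ 0 (mod 4).
    Then x = 2 + 6·0 = 2, valid modulo lcm(6, 8) = 24: x ≡ 2 (mod 24).
  Combine with x ≡ 2 (mod 12): gcd(24, 12) = 12; 2 - 2 = 0, which IS divisible by 12, so compatible.
    Write x = 2 + 24·t and substitute into x ≡ 2 (mod 12): 24·t ≡ 2 − 2 = 0 (mod 12).
    Divide the congruence (and modulus) by g = 12: 2·t ≡ 0 (mod 1).
    Modulo 1 every t works; take t = 0.
    Then x = 2 + 24·0 = 2, valid modulo lcm(24, 12) = 24: x ≡ 2 (mod 24).
Verify: 2 mod 6 = 2, 2 mod 8 = 2, 2 mod 12 = 2.

x ≡ 2 (mod 24).


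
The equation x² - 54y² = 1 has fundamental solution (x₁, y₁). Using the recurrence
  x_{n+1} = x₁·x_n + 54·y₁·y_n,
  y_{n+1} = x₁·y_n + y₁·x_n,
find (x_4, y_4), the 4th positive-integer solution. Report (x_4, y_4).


Step 1: Find the fundamental solution (x₁, y₁) of x² - 54y² = 1.
  Expand √54 as a continued fraction. a₀ = ⌊√54⌋ = 7; iterate m_{k+1} = d_k·a_k − m_k, d_{k+1} = (54 − m_{k+1}²)/d_k, a_{k+1} = ⌊(a₀ + m_{k+1})/d_{k+1}⌋ (starting m₀ = 0, d₀ = 1), with convergents p_k = a_k·p_{k-1} + p_{k-2}, q_k = a_k·q_{k-1} + q_{k-2} (p₋₁ = 1, q₋₁ = 0):
  k = 0: a₀ = 7; p₀/q₀ = 7/1; p₀² − 54·q₀² = 49 − 54 = -5.
  k = 1: m = 7, d = 5, a = ⌊(7 + 7)/5⌋ = 2; p/q = (2·7 + 1)/(2·1 + 0) = 15/2; p² − 54·q² = 225 − 216 = 9.
  k = 2: m = 3, d = 9, a = ⌊(7 + 3)/9⌋ = 1; p/q = (1·15 + 7)/(1·2 + 1) = 22/3; p² − 54·q² = 484 − 486 = -2.
  k = 3: m = 6, d = 2, a = ⌊(7 + 6)/2⌋ = 6; p/q = (6·22 + 15)/(6·3 + 2) = 147/20; p² − 54·q² = 21609 − 21600 = 9.
  k = 4: m = 6, d = 9, a = ⌊(7 + 6)/9⌋ = 1; p/q = (1·147 + 22)/(1·20 + 3) = 169/23; p² − 54·q² = 28561 − 28566 = -5.
  k = 5: m = 3, d = 5, a = ⌊(7 + 3)/5⌋ = 2; p/q = (2·169 + 147)/(2·23 + 20) = 485/66; p² − 54·q² = 235225 − 235224 = 1.
  The first convergent with p² − 54·q² = 1 gives the fundamental solution (x₁, y₁) = (485, 66).
Step 2: Apply the recurrence (x_{n+1}, y_{n+1}) = (x₁x_n + 54y₁y_n, x₁y_n + y₁x_n) repeatedly.
  From (x_1, y_1) = (485, 66): x_2 = 485·485 + 54·66·66 = 470449; y_2 = 485·66 + 66·485 = 64020.
  From (x_2, y_2) = (470449, 64020): x_3 = 485·470449 + 54·66·64020 = 456335045; y_3 = 485·64020 + 66·470449 = 62099334.
  From (x_3, y_3) = (456335045, 62099334): x_4 = 485·456335045 + 54·66·62099334 = 442644523201; y_4 = 485·62099334 + 66·456335045 = 60236289960.
Step 3: Verify x_4² - 54·y_4² = 195934173919840627286401 - 195934173919840627286400 = 1 (should be 1). ✓

(x_1, y_1) = (485, 66); (x_4, y_4) = (442644523201, 60236289960).


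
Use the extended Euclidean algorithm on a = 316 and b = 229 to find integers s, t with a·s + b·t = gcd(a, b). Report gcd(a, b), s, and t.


Euclidean algorithm on (316, 229) — divide until remainder is 0:
  316 = 1 · 229 + 87
  229 = 2 · 87 + 55
  87 = 1 · 55 + 32
  55 = 1 · 32 + 23
  32 = 1 · 23 + 9
  23 = 2 · 9 + 5
  9 = 1 · 5 + 4
  5 = 1 · 4 + 1
  4 = 4 · 1 + 0
gcd(316, 229) = 1.
Track Bezout coefficients alongside the remainders: start with r₀ = 316 = a·1 + b·0 (s = 1, t = 0) and r₁ = 229 = a·0 + b·1 (s = 0, t = 1); each new remainder r_{k+1} = r_{k-1} − q_k·r_k inherits s_{k+1} = s_{k-1} − q_k·s_k, t_{k+1} = t_{k-1} − q_k·t_k, so r_k = a·s_k + b·t_k at every step:
  q = 1: r = 87, s = 1 − 1·0 = 1, t = 0 − 1·1 = -1  (check: 316·1 + 229·(-1) = 87)
  q = 2: r = 55, s = 0 − 2·1 = -2, t = 1 − 2·(-1) = 3  (check: 316·(-2) + 229·3 = 55)
  q = 1: r = 32, s = 1 − 1·(-2) = 3, t = -1 − 1·3 = -4  (check: 316·3 + 229·(-4) = 32)
  q = 1: r = 23, s = -2 − 1·3 = -5, t = 3 − 1·(-4) = 7  (check: 316·(-5) + 229·7 = 23)
  q = 1: r = 9, s = 3 − 1·(-5) = 8, t = -4 − 1·7 = -11  (check: 316·8 + 229·(-11) = 9)
  q = 2: r = 5, s = -5 − 2·8 = -21, t = 7 − 2·(-11) = 29  (check: 316·(-21) + 229·29 = 5)
  q = 1: r = 4, s = 8 − 1·(-21) = 29, t = -11 − 1·29 = -40  (check: 316·29 + 229·(-40) = 4)
  q = 1: r = 1, s = -21 − 1·29 = -50, t = 29 − 1·(-40) = 69  (check: 316·(-50) + 229·69 = 1)
The row with r = 1 (the gcd) gives the Bezout coefficients s = -50, t = 69.
Result: 316 · (-50) + 229 · (69) = 1.

gcd(316, 229) = 1; s = -50, t = 69 (check: 316·(-50) + 229·69 = 1).


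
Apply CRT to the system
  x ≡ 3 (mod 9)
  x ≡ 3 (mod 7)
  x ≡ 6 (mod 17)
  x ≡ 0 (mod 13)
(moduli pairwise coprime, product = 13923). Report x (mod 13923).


Product of moduli M = 9 · 7 · 17 · 13 = 13923.
Merge one congruence at a time:
  Start: x ≡ 3 (mod 9).
  Combine with x ≡ 3 (mod 7); new modulus lcm = 63.
    Write x = 3 + 9·t and substitute into x ≡ 3 (mod 7): 9·t ≡ 3 − 3 = 0 (mod 7).
    Reduce coefficients mod 7: 2·t ≡ 0 (mod 7).
    The inverse of 2 mod 7 is 4 (since 2·4 = 8 = 1·7 + 1), so t ≡ 4·0 = 0 ≡ 0 (mod 7).
    Then x = 3 + 9·0 = 3, valid modulo lcm(9, 7) = 63: x ≡ 3 (mod 63).
  Combine with x ≡ 6 (mod 17); new modulus lcm = 1071.
    Write x = 3 + 63·t and substitute into x ≡ 6 (mod 17): 63·t ≡ 6 − 3 = 3 (mod 17).
    Reduce coefficients mod 17: 12·t ≡ 3 (mod 17).
    The inverse of 12 mod 17 is 10 (since 12·10 = 120 = 7·17 + 1), so t ≡ 10·3 = 30 ≡ 13 (mod 17).
    Then x = 3 + 63·13 = 822, valid modulo lcm(63, 17) = 1071: x ≡ 822 (mod 1071).
  Combine with x ≡ 0 (mod 13); new modulus lcm = 13923.
    Write x = 822 + 1071·t and substitute into x ≡ 0 (mod 13): 1071·t ≡ 0 − 822 = -822 (mod 13).
    Reduce coefficients mod 13: 5·t ≡ 10 (mod 13).
    The inverse of 5 mod 13 is 8 (since 5·8 = 40 = 3·13 + 1), so t ≡ 8·10 = 80 ≡ 2 (mod 13).
    Then x = 822 + 1071·2 = 2964, valid modulo lcm(1071, 13) = 13923: x ≡ 2964 (mod 13923).
Verify against each original: 2964 mod 9 = 3, 2964 mod 7 = 3, 2964 mod 17 = 6, 2964 mod 13 = 0.

x ≡ 2964 (mod 13923).


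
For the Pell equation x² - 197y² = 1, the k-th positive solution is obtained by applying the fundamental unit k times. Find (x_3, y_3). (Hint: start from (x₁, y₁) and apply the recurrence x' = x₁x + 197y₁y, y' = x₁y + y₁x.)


Step 1: Find the fundamental solution (x₁, y₁) of x² - 197y² = 1.
  Expand √197 as a continued fraction. a₀ = ⌊√197⌋ = 14; iterate m_{k+1} = d_k·a_k − m_k, d_{k+1} = (197 − m_{k+1}²)/d_k, a_{k+1} = ⌊(a₀ + m_{k+1})/d_{k+1}⌋ (starting m₀ = 0, d₀ = 1), with convergents p_k = a_k·p_{k-1} + p_{k-2}, q_k = a_k·q_{k-1} + q_{k-2} (p₋₁ = 1, q₋₁ = 0):
  k = 0: a₀ = 14; p₀/q₀ = 14/1; p₀² − 197·q₀² = 196 − 197 = -1.
  k = 1: m = 14, d = 1, a = ⌊(14 + 14)/1⌋ = 28; p/q = (28·14 + 1)/(28·1 + 0) = 393/28; p² − 197·q² = 154449 − 154448 = 1.
  The first convergent with p² − 197·q² = 1 gives the fundamental solution (x₁, y₁) = (393, 28).
Step 2: Apply the recurrence (x_{n+1}, y_{n+1}) = (x₁x_n + 197y₁y_n, x₁y_n + y₁x_n) repeatedly.
  From (x_1, y_1) = (393, 28): x_2 = 393·393 + 197·28·28 = 308897; y_2 = 393·28 + 28·393 = 22008.
  From (x_2, y_2) = (308897, 22008): x_3 = 393·308897 + 197·28·22008 = 242792649; y_3 = 393·22008 + 28·308897 = 17298260.
Step 3: Verify x_3² - 197·y_3² = 58948270408437201 - 58948270408437200 = 1 (should be 1). ✓

(x_1, y_1) = (393, 28); (x_3, y_3) = (242792649, 17298260).


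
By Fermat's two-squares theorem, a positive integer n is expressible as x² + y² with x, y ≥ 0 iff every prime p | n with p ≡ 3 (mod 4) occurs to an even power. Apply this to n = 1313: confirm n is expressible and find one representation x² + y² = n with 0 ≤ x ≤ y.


Step 1: Factor n = 1313 = 13 · 101.
Step 2: Check the mod-4 condition on each prime factor: 13 ≡ 1 (mod 4), exponent 1; 101 ≡ 1 (mod 4), exponent 1.
All primes ≡ 3 (mod 4) appear to even exponent (or don't appear), so by the two-squares theorem n IS expressible as a sum of two squares.
Step 3: Build a representation. Here n = 13 · 101 is a product of primes ≡ 1 (mod 4). Each prime p ≡ 1 (mod 4) is itself a sum of two squares; find a² by testing p − a² for a perfect square:
  13: 13 − 1² = 12, 13 − 2² = 9 = 3² ⇒ 13 = 2² + 3².
  101: 101 − 1² = 100 = 10² ⇒ 101 = 1² + 10².
  Combine using the Brahmagupta–Fibonacci identity (a² + b²)(c² + d²) = (ac − bd)² + (ad + bc)² = (ac + bd)² + (ad − bc)²:
  13 · 101 = 1313: from (2² + 3²)(1² + 10²), take (2·1 − 3·10, 2·10 + 3·1) = (2 − 30, 20 + 3) = (-28, 23); dropping signs (only squares matter) gives (28, 23); check 28² + 23² = 784 + 529 = 1313 ✓.
Step 4: Order so x ≤ y and verify: 23² + 28² = 529 + 784 = 1313 = n. ✓

n = 1313 = 23² + 28² (one valid representation with x ≤ y).


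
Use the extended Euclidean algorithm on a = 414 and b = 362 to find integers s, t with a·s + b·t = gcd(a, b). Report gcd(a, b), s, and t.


Euclidean algorithm on (414, 362) — divide until remainder is 0:
  414 = 1 · 362 + 52
  362 = 6 · 52 + 50
  52 = 1 · 50 + 2
  50 = 25 · 2 + 0
gcd(414, 362) = 2.
Track Bezout coefficients alongside the remainders: start with r₀ = 414 = a·1 + b·0 (s = 1, t = 0) and r₁ = 362 = a·0 + b·1 (s = 0, t = 1); each new remainder r_{k+1} = r_{k-1} − q_k·r_k inherits s_{k+1} = s_{k-1} − q_k·s_k, t_{k+1} = t_{k-1} − q_k·t_k, so r_k = a·s_k + b·t_k at every step:
  q = 1: r = 52, s = 1 − 1·0 = 1, t = 0 − 1·1 = -1  (check: 414·1 + 362·(-1) = 52)
  q = 6: r = 50, s = 0 − 6·1 = -6, t = 1 − 6·(-1) = 7  (check: 414·(-6) + 362·7 = 50)
  q = 1: r = 2, s = 1 − 1·(-6) = 7, t = -1 − 1·7 = -8  (check: 414·7 + 362·(-8) = 2)
The row with r = 2 (the gcd) gives the Bezout coefficients s = 7, t = -8.
Result: 414 · (7) + 362 · (-8) = 2.

gcd(414, 362) = 2; s = 7, t = -8 (check: 414·7 + 362·(-8) = 2).


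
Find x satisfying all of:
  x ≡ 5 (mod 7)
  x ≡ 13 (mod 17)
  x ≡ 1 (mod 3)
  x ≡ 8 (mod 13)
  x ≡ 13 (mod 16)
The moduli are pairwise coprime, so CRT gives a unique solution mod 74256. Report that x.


Product of moduli M = 7 · 17 · 3 · 13 · 16 = 74256.
Merge one congruence at a time:
  Start: x ≡ 5 (mod 7).
  Combine with x ≡ 13 (mod 17); new modulus lcm = 119.
    Write x = 5 + 7·t and substitute into x ≡ 13 (mod 17): 7·t ≡ 13 − 5 = 8 (mod 17).
    The inverse of 7 mod 17 is 5 (since 7·5 = 35 = 2·17 + 1), so t ≡ 5·8 = 40 ≡ 6 (mod 17).
    Then x = 5 + 7·6 = 47, valid modulo lcm(7, 17) = 119: x ≡ 47 (mod 119).
  Combine with x ≡ 1 (mod 3); new modulus lcm = 357.
    Write x = 47 + 119·t and substitute into x ≡ 1 (mod 3): 119·t ≡ 1 − 47 = -46 (mod 3).
    Reduce coefficients mod 3: 2·t ≡ 2 (mod 3).
    The inverse of 2 mod 3 is 2 (since 2·2 = 4 = 1·3 + 1), so t ≡ 2·2 = 4 ≡ 1 (mod 3).
    Then x = 47 + 119·1 = 166, valid modulo lcm(119, 3) = 357: x ≡ 166 (mod 357).
  Combine with x ≡ 8 (mod 13); new modulus lcm = 4641.
    Write x = 166 + 357·t and substitute into x ≡ 8 (mod 13): 357·t ≡ 8 − 166 = -158 (mod 13).
    Reduce coefficients mod 13: 6·t ≡ 11 (mod 13).
    The inverse of 6 mod 13 is 11 (since 6·11 = 66 = 5·13 + 1), so t ≡ 11·11 = 121 ≡ 4 (mod 13).
    Then x = 166 + 357·4 = 1594, valid modulo lcm(357, 13) = 4641: x ≡ 1594 (mod 4641).
  Combine with x ≡ 13 (mod 16); new modulus lcm = 74256.
    Write x = 1594 + 4641·t and substitute into x ≡ 13 (mod 16): 4641·t ≡ 13 − 1594 = -1581 (mod 16).
    Reduce coefficients mod 16: 1·t ≡ 3 (mod 16).
    So t ≡ 3 (mod 16).
    Then x = 1594 + 4641·3 = 15517, valid modulo lcm(4641, 16) = 74256: x ≡ 15517 (mod 74256).
Verify against each original: 15517 mod 7 = 5, 15517 mod 17 = 13, 15517 mod 3 = 1, 15517 mod 13 = 8, 15517 mod 16 = 13.

x ≡ 15517 (mod 74256).


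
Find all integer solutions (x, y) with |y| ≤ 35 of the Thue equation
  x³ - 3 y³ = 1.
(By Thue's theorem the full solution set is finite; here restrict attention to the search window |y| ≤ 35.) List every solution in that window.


The equation is x³ - 3y³ = 1. For fixed y, x³ = 3·y³ + 1, so a solution requires the RHS to be a perfect cube.
Strategy: iterate y from -35 to 35, compute RHS = 3·y³ + 1, and check whether it is a (positive or negative) perfect cube.
Check small values of y:
  y = 0: RHS = 1 = (1)³ ⇒ x = 1 works.
  y = 1: RHS = 4 is not a perfect cube.
  y = -1: RHS = -2 is not a perfect cube.
  y = 2: RHS = 25 is not a perfect cube.
  y = -2: RHS = -23 is not a perfect cube.
  y = 3: RHS = 82 is not a perfect cube.
  y = -3: RHS = -80 is not a perfect cube.
Continuing the search up to |y| = 35 finds no further solutions beyond those listed.
Collected solutions: (1, 0).

Solutions (with |y| ≤ 35): (1, 0).


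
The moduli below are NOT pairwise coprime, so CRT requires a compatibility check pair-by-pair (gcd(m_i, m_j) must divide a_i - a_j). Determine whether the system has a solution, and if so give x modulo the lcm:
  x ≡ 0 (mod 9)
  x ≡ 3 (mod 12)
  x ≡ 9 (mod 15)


Moduli 9, 12, 15 are not pairwise coprime, so CRT works modulo lcm(m_i) when all pairwise compatibility conditions hold.
Pairwise compatibility: gcd(m_i, m_j) must divide a_i - a_j for every pair.
Merge one congruence at a time:
  Start: x ≡ 0 (mod 9).
  Combine with x ≡ 3 (mod 12): gcd(9, 12) = 3; 3 - 0 = 3, which IS divisible by 3, so compatible.
    Write x = 0 + 9·t and substitute into x ≡ 3 (mod 12): 9·t ≡ 3 − 0 = 3 (mod 12).
    Divide the congruence (and modulus) by g = 3: 3·t ≡ 1 (mod 4).
    The inverse of 3 mod 4 is 3 (since 3·3 = 9 = 2·4 + 1), so t ≡ 3·1 = 3 ≡ 3 (mod 4).
    Then x = 0 + 9·3 = 27, valid modulo lcm(9, 12) = 36: x ≡ 27 (mod 36).
  Combine with x ≡ 9 (mod 15): gcd(36, 15) = 3; 9 - 27 = -18, which IS divisible by 3, so compatible.
    Write x = 27 + 36·t and substitute into x ≡ 9 (mod 15): 36·t ≡ 9 − 27 = -18 (mod 15).
    Divide the congruence (and modulus) by g = 3: 12·t ≡ -6 (mod 5).
    Reduce coefficients mod 5: 2·t ≡ 4 (mod 5).
    The inverse of 2 mod 5 is 3 (since 2·3 = 6 = 1·5 + 1), so t ≡ 3·4 = 12 ≡ 2 (mod 5).
    Then x = 27 + 36·2 = 99, valid modulo lcm(36, 15) = 180: x ≡ 99 (mod 180).
Verify: 99 mod 9 = 0, 99 mod 12 = 3, 99 mod 15 = 9.

x ≡ 99 (mod 180).


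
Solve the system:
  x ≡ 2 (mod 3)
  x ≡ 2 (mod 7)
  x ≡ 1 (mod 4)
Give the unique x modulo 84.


Moduli 3, 7, 4 are pairwise coprime; by CRT there is a unique solution modulo M = 3 · 7 · 4 = 84.
Solve pairwise, accumulating the modulus:
  Start with x ≡ 2 (mod 3).
  Combine with x ≡ 2 (mod 7): since gcd(3, 7) = 1, we get a unique residue mod 21.
    Write x = 2 + 3·t and substitute into x ≡ 2 (mod 7): 3·t ≡ 2 − 2 = 0 (mod 7).
    The inverse of 3 mod 7 is 5 (since 3·5 = 15 = 2·7 + 1), so t ≡ 5·0 = 0 ≡ 0 (mod 7).
    Then x = 2 + 3·0 = 2, valid modulo lcm(3, 7) = 21: x ≡ 2 (mod 21).
  Combine with x ≡ 1 (mod 4): since gcd(21, 4) = 1, we get a unique residue mod 84.
    Write x = 2 + 21·t and substitute into x ≡ 1 (mod 4): 21·t ≡ 1 − 2 = -1 (mod 4).
    Reduce coefficients mod 4: 1·t ≡ 3 (mod 4).
    So t ≡ 3 (mod 4).
    Then x = 2 + 21·3 = 65, valid modulo lcm(21, 4) = 84: x ≡ 65 (mod 84).
Verify: 65 mod 3 = 2 ✓, 65 mod 7 = 2 ✓, 65 mod 4 = 1 ✓.

x ≡ 65 (mod 84).


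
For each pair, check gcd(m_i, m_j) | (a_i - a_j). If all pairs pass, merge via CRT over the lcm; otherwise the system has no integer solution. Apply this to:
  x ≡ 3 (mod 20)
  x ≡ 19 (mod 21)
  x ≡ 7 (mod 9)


Moduli 20, 21, 9 are not pairwise coprime, so CRT works modulo lcm(m_i) when all pairwise compatibility conditions hold.
Pairwise compatibility: gcd(m_i, m_j) must divide a_i - a_j for every pair.
Merge one congruence at a time:
  Start: x ≡ 3 (mod 20).
  Combine with x ≡ 19 (mod 21): gcd(20, 21) = 1; 19 - 3 = 16, which IS divisible by 1, so compatible.
    Write x = 3 + 20·t and substitute into x ≡ 19 (mod 21): 20·t ≡ 19 − 3 = 16 (mod 21).
    The inverse of 20 mod 21 is 20 (since 20·20 = 400 = 19·21 + 1), so t ≡ 20·16 = 320 ≡ 5 (mod 21).
    Then x = 3 + 20·5 = 103, valid modulo lcm(20, 21) = 420: x ≡ 103 (mod 420).
  Combine with x ≡ 7 (mod 9): gcd(420, 9) = 3; 7 - 103 = -96, which IS divisible by 3, so compatible.
    Write x = 103 + 420·t and substitute into x ≡ 7 (mod 9): 420·t ≡ 7 − 103 = -96 (mod 9).
    Divide the congruence (and modulus) by g = 3: 140·t ≡ -32 (mod 3).
    Reduce coefficients mod 3: 2·t ≡ 1 (mod 3).
    The inverse of 2 mod 3 is 2 (since 2·2 = 4 = 1·3 + 1), so t ≡ 2·1 = 2 ≡ 2 (mod 3).
    Then x = 103 + 420·2 = 943, valid modulo lcm(420, 9) = 1260: x ≡ 943 (mod 1260).
Verify: 943 mod 20 = 3, 943 mod 21 = 19, 943 mod 9 = 7.

x ≡ 943 (mod 1260).


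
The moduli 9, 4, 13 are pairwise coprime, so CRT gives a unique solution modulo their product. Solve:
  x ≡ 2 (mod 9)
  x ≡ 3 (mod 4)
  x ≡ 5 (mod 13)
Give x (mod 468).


Moduli 9, 4, 13 are pairwise coprime; by CRT there is a unique solution modulo M = 9 · 4 · 13 = 468.
Solve pairwise, accumulating the modulus:
  Start with x ≡ 2 (mod 9).
  Combine with x ≡ 3 (mod 4): since gcd(9, 4) = 1, we get a unique residue mod 36.
    Write x = 2 + 9·t and substitute into x ≡ 3 (mod 4): 9·t ≡ 3 − 2 = 1 (mod 4).
    Reduce coefficients mod 4: 1·t ≡ 1 (mod 4).
    So t ≡ 1 (mod 4).
    Then x = 2 + 9·1 = 11, valid modulo lcm(9, 4) = 36: x ≡ 11 (mod 36).
  Combine with x ≡ 5 (mod 13): since gcd(36, 13) = 1, we get a unique residue mod 468.
    Write x = 11 + 36·t and substitute into x ≡ 5 (mod 13): 36·t ≡ 5 − 11 = -6 (mod 13).
    Reduce coefficients mod 13: 10·t ≡ 7 (mod 13).
    The inverse of 10 mod 13 is 4 (since 10·4 = 40 = 3·13 + 1), so t ≡ 4·7 = 28 ≡ 2 (mod 13).
    Then x = 11 + 36·2 = 83, valid modulo lcm(36, 13) = 468: x ≡ 83 (mod 468).
Verify: 83 mod 9 = 2 ✓, 83 mod 4 = 3 ✓, 83 mod 13 = 5 ✓.

x ≡ 83 (mod 468).


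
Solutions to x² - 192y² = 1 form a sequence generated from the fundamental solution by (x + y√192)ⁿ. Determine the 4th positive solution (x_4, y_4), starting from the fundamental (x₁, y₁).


Step 1: Find the fundamental solution (x₁, y₁) of x² - 192y² = 1.
  Expand √192 as a continued fraction. a₀ = ⌊√192⌋ = 13; iterate m_{k+1} = d_k·a_k − m_k, d_{k+1} = (192 − m_{k+1}²)/d_k, a_{k+1} = ⌊(a₀ + m_{k+1})/d_{k+1}⌋ (starting m₀ = 0, d₀ = 1), with convergents p_k = a_k·p_{k-1} + p_{k-2}, q_k = a_k·q_{k-1} + q_{k-2} (p₋₁ = 1, q₋₁ = 0):
  k = 0: a₀ = 13; p₀/q₀ = 13/1; p₀² − 192·q₀² = 169 − 192 = -23.
  k = 1: m = 13, d = 23, a = ⌊(13 + 13)/23⌋ = 1; p/q = (1·13 + 1)/(1·1 + 0) = 14/1; p² − 192·q² = 196 − 192 = 4.
  k = 2: m = 10, d = 4, a = ⌊(13 + 10)/4⌋ = 5; p/q = (5·14 + 13)/(5·1 + 1) = 83/6; p² − 192·q² = 6889 − 6912 = -23.
  k = 3: m = 10, d = 23, a = ⌊(13 + 10)/23⌋ = 1; p/q = (1·83 + 14)/(1·6 + 1) = 97/7; p² − 192·q² = 9409 − 9408 = 1.
  The first convergent with p² − 192·q² = 1 gives the fundamental solution (x₁, y₁) = (97, 7).
Step 2: Apply the recurrence (x_{n+1}, y_{n+1}) = (x₁x_n + 192y₁y_n, x₁y_n + y₁x_n) repeatedly.
  From (x_1, y_1) = (97, 7): x_2 = 97·97 + 192·7·7 = 18817; y_2 = 97·7 + 7·97 = 1358.
  From (x_2, y_2) = (18817, 1358): x_3 = 97·18817 + 192·7·1358 = 3650401; y_3 = 97·1358 + 7·18817 = 263445.
  From (x_3, y_3) = (3650401, 263445): x_4 = 97·3650401 + 192·7·263445 = 708158977; y_4 = 97·263445 + 7·3650401 = 51106972.
Step 3: Verify x_4² - 192·y_4² = 501489136705686529 - 501489136705686528 = 1 (should be 1). ✓

(x_1, y_1) = (97, 7); (x_4, y_4) = (708158977, 51106972).


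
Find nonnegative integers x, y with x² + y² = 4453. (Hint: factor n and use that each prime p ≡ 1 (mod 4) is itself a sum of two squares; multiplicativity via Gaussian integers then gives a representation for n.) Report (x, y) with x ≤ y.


Step 1: Factor n = 4453 = 61 · 73.
Step 2: Check the mod-4 condition on each prime factor: 61 ≡ 1 (mod 4), exponent 1; 73 ≡ 1 (mod 4), exponent 1.
All primes ≡ 3 (mod 4) appear to even exponent (or don't appear), so by the two-squares theorem n IS expressible as a sum of two squares.
Step 3: Build a representation. Here n = 61 · 73 is a product of primes ≡ 1 (mod 4). Each prime p ≡ 1 (mod 4) is itself a sum of two squares; find a² by testing p − a² for a perfect square:
  61: 61 − 1² = 60, 61 − 2² = 57, 61 − 3² = 52, 61 − 4² = 45, 61 − 5² = 36 = 6² ⇒ 61 = 5² + 6².
  73: 73 − 1² = 72, 73 − 2² = 69, 73 − 3² = 64 = 8² ⇒ 73 = 3² + 8².
  Combine using the Brahmagupta–Fibonacci identity (a² + b²)(c² + d²) = (ac − bd)² + (ad + bc)² = (ac + bd)² + (ad − bc)²:
  61 · 73 = 4453: from (5² + 6²)(3² + 8²), take (5·3 − 6·8, 5·8 + 6·3) = (15 − 48, 40 + 18) = (-33, 58); dropping signs (only squares matter) gives (33, 58); check 33² + 58² = 1089 + 3364 = 4453 ✓.
Step 4: Order so x ≤ y and verify: 33² + 58² = 1089 + 3364 = 4453 = n. ✓

n = 4453 = 33² + 58² (one valid representation with x ≤ y).
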